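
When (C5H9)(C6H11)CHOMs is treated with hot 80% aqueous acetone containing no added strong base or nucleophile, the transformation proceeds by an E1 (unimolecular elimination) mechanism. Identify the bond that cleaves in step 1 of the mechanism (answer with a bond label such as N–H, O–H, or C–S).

C–O

Step 1: Unassisted departure of MsO⁻ (taking the C–O bonding pair) generates a secondary carbocation.
The bond broken in this step is the C–O bond.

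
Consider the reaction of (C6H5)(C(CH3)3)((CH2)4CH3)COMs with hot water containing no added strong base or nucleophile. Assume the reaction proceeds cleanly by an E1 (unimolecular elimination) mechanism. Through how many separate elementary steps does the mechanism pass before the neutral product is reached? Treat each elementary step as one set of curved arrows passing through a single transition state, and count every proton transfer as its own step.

Step 1: Ionisation: the C–O σ-bond cleaves heterolytically; both bonding electrons depart with MsO⁻, leaving a tertiary carbocation at the α-carbon.
(No 1,2-shift: no single shift to an adjacent carbon would give a more stable cation.)
Step 2: A water molecule (solvent) deprotonates a β-carbon; as the C–H bond breaks, those electrons form the new alkene π bond.
Total: 2 elementary steps.

2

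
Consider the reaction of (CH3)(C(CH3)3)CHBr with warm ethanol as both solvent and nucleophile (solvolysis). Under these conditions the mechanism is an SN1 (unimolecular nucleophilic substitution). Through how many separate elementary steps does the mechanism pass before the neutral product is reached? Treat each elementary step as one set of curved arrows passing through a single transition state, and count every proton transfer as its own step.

Step 1: Ionisation: the C–Br σ-bond cleaves heterolytically; both bonding electrons depart with Br⁻, leaving a secondary carbocation at the α-carbon.
Step 2: Carbocation rearrangement: a 1,2-methyl shift from the adjacent tert-butyl carbon converts the initially-formed secondary cation into the more stable tertiary cation.
Step 3: Nucleophilic capture: the oxygen of CH3CH2OH bonds to the cationic carbon, producing an oxonium-ion intermediate.
Step 4: Proton transfer from the O–H of the oxonium ion to a solvent molecule delivers the neutral ether.
Total: 4 elementary steps.

4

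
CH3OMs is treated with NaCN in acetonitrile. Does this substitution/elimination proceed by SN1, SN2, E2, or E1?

SN2

Conditions: a methyl substrate with a strong nucleophile in the polar aprotic solvent acetonitrile.
These conditions are the textbook signature of the SN2 pathway.
An unhindered substrate with a strong nucleophile in a polar aprotic solvent favours one-step backside displacement.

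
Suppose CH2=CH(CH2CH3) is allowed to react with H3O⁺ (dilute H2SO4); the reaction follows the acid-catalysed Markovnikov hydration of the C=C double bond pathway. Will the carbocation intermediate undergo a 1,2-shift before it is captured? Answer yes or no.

no

The first-formed carbocation is secondary.
No single 1,2-shift to an adjacent carbon would produce a more-substituted cation than the one already present, so no rearrangement occurs.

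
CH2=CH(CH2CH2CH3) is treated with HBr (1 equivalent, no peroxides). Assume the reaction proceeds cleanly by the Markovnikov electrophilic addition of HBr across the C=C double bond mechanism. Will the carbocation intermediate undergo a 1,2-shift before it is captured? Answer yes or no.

no

The first-formed carbocation is secondary.
No single 1,2-shift to an adjacent carbon would produce a more-substituted cation than the one already present, so no rearrangement occurs.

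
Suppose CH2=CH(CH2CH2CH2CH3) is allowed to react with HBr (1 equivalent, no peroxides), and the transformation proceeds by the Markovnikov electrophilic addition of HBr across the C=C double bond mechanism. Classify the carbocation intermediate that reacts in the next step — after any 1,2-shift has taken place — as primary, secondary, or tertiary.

Step 1: The π electrons of the C=C bond attack a proton of HBr; Markovnikov addition places the new C–H on the less-substituted alkene carbon, so the positive charge ends up on the more-substituted carbon — a secondary carbocation. The H–Br bond breaks heterolytically, releasing Br⁻.
No single 1,2-shift to an adjacent carbon would give a more-substituted cation, so no rearrangement occurs.

secondary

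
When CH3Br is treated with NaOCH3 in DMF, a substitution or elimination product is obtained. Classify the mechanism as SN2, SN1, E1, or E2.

SN2

Conditions: a methyl substrate with a strong nucleophile in the polar aprotic solvent DMF.
These conditions are the textbook signature of the SN2 pathway.
An unhindered substrate with a strong nucleophile in a polar aprotic solvent favours one-step backside displacement.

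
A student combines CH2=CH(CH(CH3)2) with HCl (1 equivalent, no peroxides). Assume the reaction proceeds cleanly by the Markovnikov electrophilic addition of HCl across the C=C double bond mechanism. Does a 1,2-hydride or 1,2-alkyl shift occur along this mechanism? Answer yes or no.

yes

The first-formed carbocation is secondary.
The adjacent isopropyl carbon already bears 2 other carbon substituents and has a hydrogen to migrate; after a 1,2-hydride shift from that carbon the positive charge sits on a tertiary centre.
Tertiary is more stable than secondary, so the shift occurs.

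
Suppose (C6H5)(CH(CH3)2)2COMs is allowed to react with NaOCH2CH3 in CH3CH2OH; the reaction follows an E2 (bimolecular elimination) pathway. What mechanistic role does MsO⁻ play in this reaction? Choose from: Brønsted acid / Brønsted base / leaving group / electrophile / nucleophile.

leaving group

Step 1: Concerted anti-periplanar elimination: CH3CH2O⁻ abstracts a β-H while MsO⁻ leaves, and the C–H electrons become the new C=C π bond — all in a single transition state.
MsO⁻ departs with both electrons of the breaking σ-bond — that is the definition of a leaving group.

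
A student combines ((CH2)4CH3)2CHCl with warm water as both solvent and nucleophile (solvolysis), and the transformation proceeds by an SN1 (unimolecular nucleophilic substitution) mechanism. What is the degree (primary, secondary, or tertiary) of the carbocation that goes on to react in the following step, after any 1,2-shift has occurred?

Step 1: The C–Cl bond breaks with both electrons going to the chloride; Cl⁻ leaves and a secondary carbocation remains.
No single 1,2-shift to an adjacent carbon would give a more-substituted cation, so no rearrangement occurs.

secondary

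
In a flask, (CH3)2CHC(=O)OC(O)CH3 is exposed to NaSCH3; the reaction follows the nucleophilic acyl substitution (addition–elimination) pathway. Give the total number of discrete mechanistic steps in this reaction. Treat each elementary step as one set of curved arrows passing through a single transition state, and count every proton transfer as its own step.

2

Step 1: CH3S⁻ adds to the carbonyl carbon; the C=O π electrons shift onto oxygen and a tetrahedral alkoxide intermediate forms.
Step 2: Elimination step: re-formation of the carbonyl π bond drives out CH3CO2⁻, giving the new acyl compound.
Total: 2 elementary steps.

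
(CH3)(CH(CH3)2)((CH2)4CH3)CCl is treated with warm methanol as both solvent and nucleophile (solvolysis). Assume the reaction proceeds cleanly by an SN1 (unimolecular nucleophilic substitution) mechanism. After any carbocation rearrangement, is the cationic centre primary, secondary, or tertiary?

tertiary

Step 1: The C–Cl bond breaks with both electrons going to the chloride; Cl⁻ leaves and a tertiary carbocation remains.
No single 1,2-shift to an adjacent carbon would give a more-substituted cation, so no rearrangement occurs.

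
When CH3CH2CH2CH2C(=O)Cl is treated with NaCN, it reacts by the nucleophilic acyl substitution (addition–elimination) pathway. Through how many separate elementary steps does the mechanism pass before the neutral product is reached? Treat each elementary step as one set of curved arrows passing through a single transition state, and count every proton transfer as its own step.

Step 1: Nucleophilic addition of CN⁻ to the acyl carbon breaks the π(C=O) bond and yields a tetrahedral, anionic intermediate.
Step 2: An oxygen lone pair re-forms the C=O π bond as the C–Cl σ-bond breaks; Cl⁻ is expelled.
Total: 2 elementary steps.

2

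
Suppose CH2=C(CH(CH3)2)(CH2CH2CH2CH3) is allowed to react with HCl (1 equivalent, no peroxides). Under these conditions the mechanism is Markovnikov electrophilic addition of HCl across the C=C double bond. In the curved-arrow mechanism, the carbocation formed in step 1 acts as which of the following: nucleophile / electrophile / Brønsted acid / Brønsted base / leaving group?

Step 2: Nucleophilic attack by Cl⁻ on the carbocation completes the addition, giving R–Cl.
The carbocation formed in step 1 accepts an electron pair into an empty or π* orbital — it is the electrophile.

electrophile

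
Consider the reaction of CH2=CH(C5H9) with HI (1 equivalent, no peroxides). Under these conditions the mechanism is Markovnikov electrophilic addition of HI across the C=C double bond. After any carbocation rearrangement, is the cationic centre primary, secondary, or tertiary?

Step 1: Electrophilic addition begins with the π(C=C) electrons forming a bond to the proton of HI. Following Markovnikov's rule, the resulting cation is secondary. The H–I bond breaks heterolytically, releasing I⁻.
Step 2: Carbocation rearrangement: a 1,2-hydride shift from the adjacent cyclopentyl carbon converts the initially-formed secondary cation into the more stable tertiary cation.
The cation rearranges from secondary to tertiary via a 1,2-hydride shift from the adjacent cyclopentyl carbon; the tertiary cation is what reacts next.

tertiary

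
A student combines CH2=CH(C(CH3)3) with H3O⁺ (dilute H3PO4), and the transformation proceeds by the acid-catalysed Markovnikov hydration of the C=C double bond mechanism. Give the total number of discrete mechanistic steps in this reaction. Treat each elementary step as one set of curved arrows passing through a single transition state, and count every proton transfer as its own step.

4

Step 1: The π electrons of the C=C bond attack a proton of H3O⁺; Markovnikov addition places the new C–H on the less-substituted alkene carbon, so the positive charge ends up on the more-substituted carbon — a secondary carbocation. H2O is released.
Step 2: A 1,2-methyl shift from the adjacent tert-butyl carbon moves the positive charge from the secondary centre to an adjacent carbon, generating a more stable tertiary carbocation.
Step 3: Water acts as the nucleophile: an oxygen lone pair bonds to the cationic carbon, giving an oxonium-ion intermediate.
Step 4: Deprotonation of the oxonium ion by a water molecule delivers the neutral alcohol and regenerates the acid catalyst.
Total: 4 elementary steps.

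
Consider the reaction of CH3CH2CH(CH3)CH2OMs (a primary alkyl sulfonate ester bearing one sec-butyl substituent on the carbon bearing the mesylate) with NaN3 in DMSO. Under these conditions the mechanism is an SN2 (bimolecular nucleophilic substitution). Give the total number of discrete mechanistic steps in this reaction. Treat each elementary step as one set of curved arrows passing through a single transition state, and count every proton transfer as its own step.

Step 1: N3⁻ attacks the back face of the α-carbon while MsO⁻ departs with the C–O bonding pair — a single concerted displacement through a pentacoordinate transition state.
Total: 1 elementary step.

1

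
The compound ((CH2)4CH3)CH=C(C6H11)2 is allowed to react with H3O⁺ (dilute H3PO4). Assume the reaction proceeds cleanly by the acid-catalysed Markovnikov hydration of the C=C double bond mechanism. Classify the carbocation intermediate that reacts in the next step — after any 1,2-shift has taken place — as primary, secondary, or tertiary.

Step 1: Electrophilic addition begins with the π(C=C) electrons forming a bond to the proton of H3O⁺. Following Markovnikov's rule, the resulting cation is tertiary. H2O is released.
No single 1,2-shift to an adjacent carbon would give a more-substituted cation, so no rearrangement occurs.

tertiary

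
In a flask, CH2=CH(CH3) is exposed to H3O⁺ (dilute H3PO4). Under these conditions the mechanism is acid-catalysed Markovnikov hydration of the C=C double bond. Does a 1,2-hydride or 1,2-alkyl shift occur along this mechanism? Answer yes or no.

no

The first-formed carbocation is secondary.
No single 1,2-shift to an adjacent carbon would produce a more-substituted cation than the one already present, so no rearrangement occurs.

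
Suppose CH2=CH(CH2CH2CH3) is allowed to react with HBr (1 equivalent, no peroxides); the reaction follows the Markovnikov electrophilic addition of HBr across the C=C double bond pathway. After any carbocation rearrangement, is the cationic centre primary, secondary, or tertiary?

secondary

Step 1: Electrophilic addition begins with the π(C=C) electrons forming a bond to the proton of HBr. Following Markovnikov's rule, the resulting cation is secondary. The H–Br bond breaks heterolytically, releasing Br⁻.
No single 1,2-shift to an adjacent carbon would give a more-substituted cation, so no rearrangement occurs.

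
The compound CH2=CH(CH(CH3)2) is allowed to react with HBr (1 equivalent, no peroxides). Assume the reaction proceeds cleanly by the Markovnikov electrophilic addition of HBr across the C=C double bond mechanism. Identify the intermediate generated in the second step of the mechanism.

tertiary carbocation

Step 1: The π electrons of the C=C bond attack a proton of HBr; Markovnikov addition places the new C–H on the less-substituted alkene carbon, so the positive charge ends up on the more-substituted carbon — a secondary carbocation. The H–Br bond breaks heterolytically, releasing Br⁻.
Step 2: A hydride (H with its bonding pair) migrates from the adjacent isopropyl carbon to the cationic centre — a 1,2-hydride shift — upgrading the secondary cation to a tertiary one.
After step 2 the species present is a tertiary carbocation.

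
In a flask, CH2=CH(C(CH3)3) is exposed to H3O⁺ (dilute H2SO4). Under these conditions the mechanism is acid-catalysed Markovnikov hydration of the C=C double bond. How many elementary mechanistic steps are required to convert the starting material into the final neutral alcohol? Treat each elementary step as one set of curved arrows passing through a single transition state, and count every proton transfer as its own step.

Step 1: Protonation of the alkene by H3O⁺: the π bond acts as the nucleophile and picks up H⁺, giving the more stable (Markovnikov) secondary carbocation. H2O is released.
Step 2: A 1,2-methyl shift from the adjacent tert-butyl carbon moves the positive charge from the secondary centre to an adjacent carbon, generating a more stable tertiary carbocation.
Step 3: Nucleophilic capture of the cation by H2O produces the protonated alcohol (an oxonium ion).
Step 4: H2O removes a proton from the oxonium oxygen, regenerating H3O⁺ and giving the neutral alcohol.
Total: 4 elementary steps.

4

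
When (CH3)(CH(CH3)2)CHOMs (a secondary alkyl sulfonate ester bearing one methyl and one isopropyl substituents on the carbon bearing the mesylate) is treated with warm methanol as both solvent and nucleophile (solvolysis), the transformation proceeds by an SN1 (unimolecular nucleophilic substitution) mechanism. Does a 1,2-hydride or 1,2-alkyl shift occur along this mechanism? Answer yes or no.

The first-formed carbocation is secondary.
The adjacent isopropyl carbon already bears 2 other carbon substituents and has a hydrogen to migrate; after a 1,2-hydride shift from that carbon the positive charge sits on a tertiary centre.
Tertiary is more stable than secondary, so the shift occurs.

yes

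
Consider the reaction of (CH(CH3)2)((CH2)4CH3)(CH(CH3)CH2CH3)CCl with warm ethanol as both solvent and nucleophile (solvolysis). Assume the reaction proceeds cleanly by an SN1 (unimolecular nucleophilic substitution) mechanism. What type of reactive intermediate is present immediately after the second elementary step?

oxonium ion

Step 1: Ionisation: the C–Cl σ-bond cleaves heterolytically; both bonding electrons depart with Cl⁻, leaving a tertiary carbocation at the α-carbon.
Step 2: Nucleophilic capture: the oxygen of CH3CH2OH bonds to the cationic carbon, producing an oxonium-ion intermediate.
After step 2 the species present is an oxonium ion.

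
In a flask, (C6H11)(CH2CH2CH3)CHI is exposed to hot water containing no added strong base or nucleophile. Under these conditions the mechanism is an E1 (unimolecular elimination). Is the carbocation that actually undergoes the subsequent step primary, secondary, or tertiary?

Step 1: Ionisation: the C–I σ-bond cleaves heterolytically; both bonding electrons depart with I⁻, leaving a secondary carbocation at the α-carbon.
Step 2: Carbocation rearrangement: a 1,2-hydride shift from the adjacent cyclohexyl carbon converts the initially-formed secondary cation into the more stable tertiary cation.
The cation rearranges from secondary to tertiary via a 1,2-hydride shift from the adjacent cyclohexyl carbon; the tertiary cation is what reacts next.

tertiary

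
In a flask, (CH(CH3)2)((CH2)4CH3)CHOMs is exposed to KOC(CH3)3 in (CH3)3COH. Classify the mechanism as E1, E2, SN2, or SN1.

E2

Conditions: a strong/bulky base with a secondary substrate bearing a β-hydrogen.
These conditions are the textbook signature of the E2 pathway.
A strong (often hindered) base removes a β-H in concert with loss of the leaving group — bimolecular elimination.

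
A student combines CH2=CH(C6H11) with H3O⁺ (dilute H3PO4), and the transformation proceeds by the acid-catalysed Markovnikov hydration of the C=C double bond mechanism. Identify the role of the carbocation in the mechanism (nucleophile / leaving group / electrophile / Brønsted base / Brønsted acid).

Step 3: A lone pair on the oxygen of H2O attacks the carbocation, forming a C–O bond and an oxonium ion (a protonated alcohol).
The carbocation accepts an electron pair into an empty or π* orbital — it is the electrophile.

electrophile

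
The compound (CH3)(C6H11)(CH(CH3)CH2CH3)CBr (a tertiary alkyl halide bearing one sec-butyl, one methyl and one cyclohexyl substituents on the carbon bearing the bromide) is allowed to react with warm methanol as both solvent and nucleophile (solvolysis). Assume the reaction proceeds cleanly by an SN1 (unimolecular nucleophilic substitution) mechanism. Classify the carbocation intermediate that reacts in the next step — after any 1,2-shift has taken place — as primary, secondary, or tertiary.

tertiary

Step 1: Rate-determining heterolysis of the C–Br bond gives Br⁻ and a tertiary carbocation.
No single 1,2-shift to an adjacent carbon would give a more-substituted cation, so no rearrangement occurs.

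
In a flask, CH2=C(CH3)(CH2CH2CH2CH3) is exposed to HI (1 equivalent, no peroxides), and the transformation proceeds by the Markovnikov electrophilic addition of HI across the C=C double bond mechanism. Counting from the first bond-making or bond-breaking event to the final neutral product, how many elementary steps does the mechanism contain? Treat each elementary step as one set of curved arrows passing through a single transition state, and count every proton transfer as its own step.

2

Step 1: The π electrons of the C=C bond attack a proton of HI; Markovnikov addition places the new C–H on the less-substituted alkene carbon, so the positive charge ends up on the more-substituted carbon — a tertiary carbocation. The H–I bond breaks heterolytically, releasing I⁻.
(No 1,2-shift: no single shift to an adjacent carbon would give a more stable cation.)
Step 2: The I⁻ anion donates a lone pair to the carbocation, forming the new C–I σ-bond and giving the neutral alkyl halide.
Total: 2 elementary steps.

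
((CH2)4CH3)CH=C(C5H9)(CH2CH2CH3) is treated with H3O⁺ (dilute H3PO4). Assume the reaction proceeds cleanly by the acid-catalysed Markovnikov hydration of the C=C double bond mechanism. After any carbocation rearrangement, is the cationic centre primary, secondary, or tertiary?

tertiary

Step 1: Electrophilic addition begins with the π(C=C) electrons forming a bond to the proton of H3O⁺. Following Markovnikov's rule, the resulting cation is tertiary. H2O is released.
No single 1,2-shift to an adjacent carbon would give a more-substituted cation, so no rearrangement occurs.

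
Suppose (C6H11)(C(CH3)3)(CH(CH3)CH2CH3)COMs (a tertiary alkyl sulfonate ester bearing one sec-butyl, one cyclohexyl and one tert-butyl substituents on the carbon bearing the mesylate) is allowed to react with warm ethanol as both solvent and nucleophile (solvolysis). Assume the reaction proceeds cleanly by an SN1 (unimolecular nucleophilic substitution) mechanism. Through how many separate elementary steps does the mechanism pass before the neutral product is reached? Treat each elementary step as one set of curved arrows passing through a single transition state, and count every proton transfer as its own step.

Step 1: Ionisation: the C–O σ-bond cleaves heterolytically; both bonding electrons depart with MsO⁻, leaving a tertiary carbocation at the α-carbon.
(No 1,2-shift: no single shift to an adjacent carbon would give a more stable cation.)
Step 2: A lone pair on the oxygen of CH3CH2OH attacks the carbocation, forming a new C–O σ-bond and an oxonium ion.
Step 3: A second solvent molecule removes the proton on oxygen, giving the neutral ether product.
Total: 3 elementary steps.

3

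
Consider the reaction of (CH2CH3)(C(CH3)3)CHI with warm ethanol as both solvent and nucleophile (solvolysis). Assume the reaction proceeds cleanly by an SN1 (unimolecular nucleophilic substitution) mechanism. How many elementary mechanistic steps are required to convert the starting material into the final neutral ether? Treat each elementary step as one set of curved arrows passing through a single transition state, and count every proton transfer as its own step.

Step 1: Ionisation: the C–I σ-bond cleaves heterolytically; both bonding electrons depart with I⁻, leaving a secondary carbocation at the α-carbon.
Step 2: A 1,2-methyl shift from the adjacent tert-butyl carbon moves the positive charge from the secondary centre to an adjacent carbon, generating a more stable tertiary carbocation.
Step 3: Nucleophilic capture: the oxygen of CH3CH2OH bonds to the cationic carbon, producing an oxonium-ion intermediate.
Step 4: Deprotonation of the oxonium oxygen by solvent ethanol yields the neutral ether.
Total: 4 elementary steps.

4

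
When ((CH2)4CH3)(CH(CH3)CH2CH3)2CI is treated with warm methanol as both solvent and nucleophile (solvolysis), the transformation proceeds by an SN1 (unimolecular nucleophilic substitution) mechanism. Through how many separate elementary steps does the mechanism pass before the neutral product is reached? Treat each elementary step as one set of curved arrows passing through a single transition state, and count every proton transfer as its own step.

Step 1: Rate-determining heterolysis of the C–I bond gives I⁻ and a tertiary carbocation.
(No 1,2-shift: no single shift to an adjacent carbon would give a more stable cation.)
Step 2: CH3OH donates an oxygen lone pair into the empty p orbital of the cation, giving a protonated ether (an oxonium ion).
Step 3: Proton transfer from the O–H of the oxonium ion to a solvent molecule delivers the neutral ether.
Total: 3 elementary steps.

3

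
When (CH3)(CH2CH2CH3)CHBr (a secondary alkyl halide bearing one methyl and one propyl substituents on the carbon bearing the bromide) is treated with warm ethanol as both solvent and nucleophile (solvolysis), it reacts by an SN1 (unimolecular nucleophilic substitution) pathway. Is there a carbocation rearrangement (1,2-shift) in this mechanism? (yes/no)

The first-formed carbocation is secondary.
No single 1,2-shift to an adjacent carbon would produce a more-substituted cation than the one already present, so no rearrangement occurs.

no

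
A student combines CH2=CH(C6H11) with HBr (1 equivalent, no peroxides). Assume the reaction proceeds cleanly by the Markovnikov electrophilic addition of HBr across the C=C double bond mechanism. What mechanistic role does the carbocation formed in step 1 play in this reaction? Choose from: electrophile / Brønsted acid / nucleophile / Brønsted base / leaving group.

electrophile

Step 3: The Br⁻ anion donates a lone pair to the carbocation, forming the new C–Br σ-bond and giving the neutral alkyl halide.
The carbocation formed in step 1 accepts an electron pair into an empty or π* orbital — it is the electrophile.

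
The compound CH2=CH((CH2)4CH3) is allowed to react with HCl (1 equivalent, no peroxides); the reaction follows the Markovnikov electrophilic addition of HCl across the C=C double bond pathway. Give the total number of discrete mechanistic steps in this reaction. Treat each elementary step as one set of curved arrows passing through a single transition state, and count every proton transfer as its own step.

2

Step 1: Electrophilic addition begins with the π(C=C) electrons forming a bond to the proton of HCl. Following Markovnikov's rule, the resulting cation is secondary. The H–Cl bond breaks heterolytically, releasing Cl⁻.
(No 1,2-shift: no single shift to an adjacent carbon would give a more stable cation.)
Step 2: Nucleophilic attack by Cl⁻ on the carbocation completes the addition, giving R–Cl.
Total: 2 elementary steps.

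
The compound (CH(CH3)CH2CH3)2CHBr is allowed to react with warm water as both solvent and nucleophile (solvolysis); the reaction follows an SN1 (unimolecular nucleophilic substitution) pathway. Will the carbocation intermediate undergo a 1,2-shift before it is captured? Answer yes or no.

yes

The first-formed carbocation is secondary.
The adjacent sec-butyl carbon already bears 2 other carbon substituents and has a hydrogen to migrate; after a 1,2-hydride shift from that carbon the positive charge sits on a tertiary centre.
Tertiary is more stable than secondary, so the shift occurs.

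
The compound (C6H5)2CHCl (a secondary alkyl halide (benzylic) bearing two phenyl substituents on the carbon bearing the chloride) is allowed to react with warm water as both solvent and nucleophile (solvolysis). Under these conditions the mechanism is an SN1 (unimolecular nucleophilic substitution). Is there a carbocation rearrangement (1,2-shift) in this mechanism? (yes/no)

no

The first-formed carbocation is secondary.
No single 1,2-shift to an adjacent carbon would produce a more-substituted cation than the one already present, so no rearrangement occurs.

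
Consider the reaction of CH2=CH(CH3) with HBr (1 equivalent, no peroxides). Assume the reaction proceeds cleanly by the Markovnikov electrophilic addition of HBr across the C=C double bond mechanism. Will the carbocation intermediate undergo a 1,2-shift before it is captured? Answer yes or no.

no

The first-formed carbocation is secondary.
No single 1,2-shift to an adjacent carbon would produce a more-substituted cation than the one already present, so no rearrangement occurs.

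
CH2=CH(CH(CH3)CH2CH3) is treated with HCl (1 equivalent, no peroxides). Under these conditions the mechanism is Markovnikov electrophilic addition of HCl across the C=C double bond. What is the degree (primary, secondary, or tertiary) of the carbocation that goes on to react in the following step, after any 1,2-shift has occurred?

tertiary

Step 1: Protonation of the alkene by HCl: the π bond acts as the nucleophile and picks up H⁺, giving the more stable (Markovnikov) secondary carbocation. The H–Cl bond breaks heterolytically, releasing Cl⁻.
Step 2: A 1,2-hydride shift from the adjacent sec-butyl carbon moves the positive charge from the secondary centre to an adjacent carbon, generating a more stable tertiary carbocation.
The cation rearranges from secondary to tertiary via a 1,2-hydride shift from the adjacent sec-butyl carbon; the tertiary cation is what reacts next.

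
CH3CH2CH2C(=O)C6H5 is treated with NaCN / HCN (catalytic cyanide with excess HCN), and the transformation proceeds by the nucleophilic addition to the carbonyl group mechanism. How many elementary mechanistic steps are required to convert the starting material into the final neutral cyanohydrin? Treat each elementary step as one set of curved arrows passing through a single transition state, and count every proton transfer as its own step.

2

Step 1: CN⁻ attacks the sp² carbonyl carbon; the C=O π bond breaks and the electrons end up as a lone pair on the alkoxide oxygen of the tetrahedral intermediate.
Step 2: The alkoxide is protonated in situ by undissociated HCN, yielding a cyanohydrin; the CN⁻ so formed carries on the cycle.
Total: 2 elementary steps.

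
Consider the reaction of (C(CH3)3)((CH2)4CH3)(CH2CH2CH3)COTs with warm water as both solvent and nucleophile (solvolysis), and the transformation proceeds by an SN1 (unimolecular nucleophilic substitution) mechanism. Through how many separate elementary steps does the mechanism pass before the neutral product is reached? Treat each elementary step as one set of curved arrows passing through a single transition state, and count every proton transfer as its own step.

Step 1: The C–O bond breaks with both electrons going to the tosylate; TsO⁻ leaves and a tertiary carbocation remains.
(No 1,2-shift: no single shift to an adjacent carbon would give a more stable cation.)
Step 2: Nucleophilic capture: the oxygen of H2O bonds to the cationic carbon, producing an oxonium-ion intermediate.
Step 3: A second solvent molecule removes the proton on oxygen, giving the neutral alcohol product.
Total: 3 elementary steps.

3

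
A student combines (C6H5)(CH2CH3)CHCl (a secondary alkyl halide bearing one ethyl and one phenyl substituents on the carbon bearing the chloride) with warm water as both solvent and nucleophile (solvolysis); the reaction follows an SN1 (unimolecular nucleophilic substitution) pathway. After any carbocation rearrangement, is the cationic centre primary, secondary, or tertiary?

secondary

Step 1: Ionisation: the C–Cl σ-bond cleaves heterolytically; both bonding electrons depart with Cl⁻, leaving a secondary carbocation at the α-carbon.
No single 1,2-shift to an adjacent carbon would give a more-substituted cation, so no rearrangement occurs.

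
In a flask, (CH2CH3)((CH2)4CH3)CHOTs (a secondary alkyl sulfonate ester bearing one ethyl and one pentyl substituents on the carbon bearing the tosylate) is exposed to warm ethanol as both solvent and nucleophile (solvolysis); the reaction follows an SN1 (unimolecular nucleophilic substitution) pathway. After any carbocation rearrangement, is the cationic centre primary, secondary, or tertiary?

secondary

Step 1: The C–O bond breaks with both electrons going to the tosylate; TsO⁻ leaves and a secondary carbocation remains.
No single 1,2-shift to an adjacent carbon would give a more-substituted cation, so no rearrangement occurs.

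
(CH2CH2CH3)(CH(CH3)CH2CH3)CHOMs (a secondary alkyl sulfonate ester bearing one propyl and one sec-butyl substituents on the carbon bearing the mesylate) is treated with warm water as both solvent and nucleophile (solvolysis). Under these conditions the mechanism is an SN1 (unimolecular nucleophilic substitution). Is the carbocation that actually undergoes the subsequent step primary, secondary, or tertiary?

Step 1: The C–O bond breaks with both electrons going to the mesylate; MsO⁻ leaves and a secondary carbocation remains.
Step 2: A hydride (H with its bonding pair) migrates from the adjacent sec-butyl carbon to the cationic centre — a 1,2-hydride shift — upgrading the secondary cation to a tertiary one.
The cation rearranges from secondary to tertiary via a 1,2-hydride shift from the adjacent sec-butyl carbon; the tertiary cation is what reacts next.

tertiary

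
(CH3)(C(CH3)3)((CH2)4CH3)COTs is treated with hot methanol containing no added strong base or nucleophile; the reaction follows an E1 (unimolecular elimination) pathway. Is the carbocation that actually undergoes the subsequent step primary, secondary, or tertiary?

tertiary

Step 1: Ionisation: the C–O σ-bond cleaves heterolytically; both bonding electrons depart with TsO⁻, leaving a tertiary carbocation at the α-carbon.
No single 1,2-shift to an adjacent carbon would give a more-substituted cation, so no rearrangement occurs.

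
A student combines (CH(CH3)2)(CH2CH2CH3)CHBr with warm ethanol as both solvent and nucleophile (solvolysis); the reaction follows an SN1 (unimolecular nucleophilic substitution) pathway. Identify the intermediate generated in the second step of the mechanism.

tertiary carbocation

Step 1: Rate-determining heterolysis of the C–Br bond gives Br⁻ and a secondary carbocation.
Step 2: A 1,2-hydride shift from the adjacent isopropyl carbon moves the positive charge from the secondary centre to an adjacent carbon, generating a more stable tertiary carbocation.
After step 2 the species present is a tertiary carbocation.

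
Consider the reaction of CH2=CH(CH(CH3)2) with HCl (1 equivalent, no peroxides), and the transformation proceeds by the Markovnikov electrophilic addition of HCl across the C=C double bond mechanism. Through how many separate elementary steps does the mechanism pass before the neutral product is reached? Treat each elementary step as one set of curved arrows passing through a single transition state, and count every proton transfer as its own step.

Step 1: Protonation of the alkene by HCl: the π bond acts as the nucleophile and picks up H⁺, giving the more stable (Markovnikov) secondary carbocation. The H–Cl bond breaks heterolytically, releasing Cl⁻.
Step 2: A hydride (H with its bonding pair) migrates from the adjacent isopropyl carbon to the cationic centre — a 1,2-hydride shift — upgrading the secondary cation to a tertiary one.
Step 3: Nucleophilic attack by Cl⁻ on the carbocation completes the addition, giving R–Cl.
Total: 3 elementary steps.

3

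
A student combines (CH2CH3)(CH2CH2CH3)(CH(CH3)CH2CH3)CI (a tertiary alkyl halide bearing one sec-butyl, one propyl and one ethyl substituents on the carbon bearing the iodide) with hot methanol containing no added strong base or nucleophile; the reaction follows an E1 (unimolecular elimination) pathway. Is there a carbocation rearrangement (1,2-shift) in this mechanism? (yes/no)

The first-formed carbocation is tertiary.
No single 1,2-shift to an adjacent carbon would produce a more-substituted cation than the one already present, so no rearrangement occurs.

no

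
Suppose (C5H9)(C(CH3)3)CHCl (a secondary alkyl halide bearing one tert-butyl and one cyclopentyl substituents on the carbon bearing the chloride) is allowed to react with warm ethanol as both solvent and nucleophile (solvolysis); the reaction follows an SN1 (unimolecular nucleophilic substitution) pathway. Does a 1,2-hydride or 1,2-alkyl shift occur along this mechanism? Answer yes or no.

yes

The first-formed carbocation is secondary.
The adjacent cyclopentyl carbon already bears 2 other carbon substituents and has a hydrogen to migrate; after a 1,2-hydride shift from that carbon the positive charge sits on a tertiary centre.
Tertiary is more stable than secondary, so the shift occurs.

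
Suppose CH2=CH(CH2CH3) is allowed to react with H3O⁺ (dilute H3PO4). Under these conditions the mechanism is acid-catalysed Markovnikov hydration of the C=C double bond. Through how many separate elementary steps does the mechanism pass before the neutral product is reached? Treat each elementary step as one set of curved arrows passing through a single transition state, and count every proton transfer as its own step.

3

Step 1: The π electrons of the C=C bond attack a proton of H3O⁺; Markovnikov addition places the new C–H on the less-substituted alkene carbon, so the positive charge ends up on the more-substituted carbon — a secondary carbocation. H2O is released.
(No 1,2-shift: no single shift to an adjacent carbon would give a more stable cation.)
Step 2: Water acts as the nucleophile: an oxygen lone pair bonds to the cationic carbon, giving an oxonium-ion intermediate.
Step 3: H2O removes a proton from the oxonium oxygen, regenerating H3O⁺ and giving the neutral alcohol.
Total: 3 elementary steps.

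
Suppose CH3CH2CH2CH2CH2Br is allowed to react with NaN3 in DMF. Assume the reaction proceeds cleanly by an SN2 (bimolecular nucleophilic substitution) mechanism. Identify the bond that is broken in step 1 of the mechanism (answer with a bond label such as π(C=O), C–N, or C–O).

Step 1: N3⁻ attacks the back face of the α-carbon while Br⁻ departs with the C–Br bonding pair — a single concerted displacement through a pentacoordinate transition state.
The bond broken in this step is the C–Br bond.

C–Br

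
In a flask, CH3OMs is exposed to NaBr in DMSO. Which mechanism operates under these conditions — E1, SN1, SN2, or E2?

SN2

Conditions: a methyl substrate with a strong nucleophile in the polar aprotic solvent DMSO.
These conditions are the textbook signature of the SN2 pathway.
An unhindered substrate with a strong nucleophile in a polar aprotic solvent favours one-step backside displacement.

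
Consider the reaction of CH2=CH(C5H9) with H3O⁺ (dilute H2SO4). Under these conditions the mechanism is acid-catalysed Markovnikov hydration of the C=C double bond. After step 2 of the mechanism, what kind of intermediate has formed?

Step 1: The π electrons of the C=C bond attack a proton of H3O⁺; Markovnikov addition places the new C–H on the less-substituted alkene carbon, so the positive charge ends up on the more-substituted carbon — a secondary carbocation. H2O is released.
Step 2: A hydride (H with its bonding pair) migrates from the adjacent cyclopentyl carbon to the cationic centre — a 1,2-hydride shift — upgrading the secondary cation to a tertiary one.
After step 2 the species present is a tertiary carbocation.

tertiary carbocation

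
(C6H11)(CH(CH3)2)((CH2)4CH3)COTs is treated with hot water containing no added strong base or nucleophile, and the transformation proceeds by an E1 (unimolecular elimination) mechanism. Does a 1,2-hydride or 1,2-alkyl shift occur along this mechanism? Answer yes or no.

no

The first-formed carbocation is tertiary.
No single 1,2-shift to an adjacent carbon would produce a more-substituted cation than the one already present, so no rearrangement occurs.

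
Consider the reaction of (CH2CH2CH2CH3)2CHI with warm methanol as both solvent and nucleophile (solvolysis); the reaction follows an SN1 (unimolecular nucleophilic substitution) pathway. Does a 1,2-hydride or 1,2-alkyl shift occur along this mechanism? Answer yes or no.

The first-formed carbocation is secondary.
No single 1,2-shift to an adjacent carbon would produce a more-substituted cation than the one already present, so no rearrangement occurs.

no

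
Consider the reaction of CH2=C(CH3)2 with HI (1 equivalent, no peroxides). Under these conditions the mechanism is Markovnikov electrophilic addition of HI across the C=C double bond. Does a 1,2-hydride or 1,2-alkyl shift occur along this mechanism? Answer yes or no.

The first-formed carbocation is tertiary.
No single 1,2-shift to an adjacent carbon would produce a more-substituted cation than the one already present, so no rearrangement occurs.

no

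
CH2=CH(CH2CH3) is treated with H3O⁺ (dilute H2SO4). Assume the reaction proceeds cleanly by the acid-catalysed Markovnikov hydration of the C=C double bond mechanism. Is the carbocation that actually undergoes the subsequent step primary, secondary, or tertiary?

Step 1: Protonation of the alkene by H3O⁺: the π bond acts as the nucleophile and picks up H⁺, giving the more stable (Markovnikov) secondary carbocation. H2O is released.
No single 1,2-shift to an adjacent carbon would give a more-substituted cation, so no rearrangement occurs.

secondary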